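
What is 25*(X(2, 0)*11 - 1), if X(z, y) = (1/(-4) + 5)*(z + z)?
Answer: 5200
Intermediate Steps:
X(z, y) = 19*z/2 (X(z, y) = (-1/4 + 5)*(2*z) = 19*(2*z)/4 = 19*z/2)
25*(X(2, 0)*11 - 1) = 25*(((19/2)*2)*11 - 1) = 25*(19*11 - 1) = 25*(209 - 1) = 25*208 = 5200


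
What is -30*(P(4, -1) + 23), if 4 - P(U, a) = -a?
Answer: -780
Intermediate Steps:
P(U, a) = 4 + a (P(U, a) = 4 - (-1)*a = 4 + a)
-30*(P(4, -1) + 23) = -30*((4 - 1) + 23) = -30*(3 + 23) = -30*26 = -780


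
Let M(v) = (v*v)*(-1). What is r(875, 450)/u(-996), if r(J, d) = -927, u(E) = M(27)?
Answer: 103/81 ≈ 1.2716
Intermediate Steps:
M(v) = -v² (M(v) = v²*(-1) = -v²)
u(E) = -729 (u(E) = -1*27² = -1*729 = -729)
r(875, 450)/u(-996) = -927/(-729) = -927*(-1/729) = 103/81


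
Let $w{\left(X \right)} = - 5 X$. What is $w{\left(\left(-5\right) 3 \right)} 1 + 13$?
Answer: $88$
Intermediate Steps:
$w{\left(\left(-5\right) 3 \right)} 1 + 13 = - 5 \left(\left(-5\right) 3\right) 1 + 13 = \left(-5\right) \left(-15\right) 1 + 13 = 75 \cdot 1 + 13 = 75 + 13 = 88$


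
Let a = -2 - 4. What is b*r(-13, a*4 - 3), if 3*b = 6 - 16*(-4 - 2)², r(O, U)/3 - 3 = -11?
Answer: 4560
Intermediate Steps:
a = -6
r(O, U) = -24 (r(O, U) = 9 + 3*(-11) = 9 - 33 = -24)
b = -190 (b = (6 - 16*(-4 - 2)²)/3 = (6 - 16*(-6)²)/3 = (6 - 16*36)/3 = (6 - 576)/3 = (⅓)*(-570) = -190)
b*r(-13, a*4 - 3) = -190*(-24) = 4560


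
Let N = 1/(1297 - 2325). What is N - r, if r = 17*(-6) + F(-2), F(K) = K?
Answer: 106911/1028 ≈ 104.00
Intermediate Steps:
N = -1/1028 (N = 1/(-1028) = -1/1028 ≈ -0.00097276)
r = -104 (r = 17*(-6) - 2 = -102 - 2 = -104)
N - r = -1/1028 - 1*(-104) = -1/1028 + 104 = 106911/1028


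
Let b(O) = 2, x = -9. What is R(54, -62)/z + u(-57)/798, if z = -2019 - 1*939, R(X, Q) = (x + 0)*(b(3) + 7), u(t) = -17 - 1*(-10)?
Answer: 523/28101 ≈ 0.018611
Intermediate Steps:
u(t) = -7 (u(t) = -17 + 10 = -7)
R(X, Q) = -81 (R(X, Q) = (-9 + 0)*(2 + 7) = -9*9 = -81)
z = -2958 (z = -2019 - 939 = -2958)
R(54, -62)/z + u(-57)/798 = -81/(-2958) - 7/798 = -81*(-1/2958) - 7*1/798 = 27/986 - 1/114 = 523/28101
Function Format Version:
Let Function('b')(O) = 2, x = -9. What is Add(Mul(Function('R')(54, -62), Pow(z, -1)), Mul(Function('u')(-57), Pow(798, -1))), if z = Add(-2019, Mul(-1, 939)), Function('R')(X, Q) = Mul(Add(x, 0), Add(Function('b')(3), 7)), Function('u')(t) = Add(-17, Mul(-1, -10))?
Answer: Rational(523, 28101) ≈ 0.018611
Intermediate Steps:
Function('u')(t) = -7 (Function('u')(t) = Add(-17, 10) = -7)
Function('R')(X, Q) = -81 (Function('R')(X, Q) = Mul(Add(-9, 0), Add(2, 7)) = Mul(-9, 9) = -81)
z = -2958 (z = Add(-2019, -939) = -2958)
Add(Mul(Function('R')(54, -62), Pow(z, -1)), Mul(Function('u')(-57), Pow(798, -1))) = Add(Mul(-81, Pow(-2958, -1)), Mul(-7, Pow(798, -1))) = Add(Mul(-81, Rational(-1, 2958)), Mul(-7, Rational(1, 798))) = Add(Rational(27, 986), Rational(-1, 114)) = Rational(523, 28101)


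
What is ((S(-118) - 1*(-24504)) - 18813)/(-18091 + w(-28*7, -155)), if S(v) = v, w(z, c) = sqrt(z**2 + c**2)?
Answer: -100821143/327221840 - 5573*sqrt(62441)/327221840 ≈ -0.31237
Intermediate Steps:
w(z, c) = sqrt(c**2 + z**2)
((S(-118) - 1*(-24504)) - 18813)/(-18091 + w(-28*7, -155)) = ((-118 - 1*(-24504)) - 18813)/(-18091 + sqrt((-155)**2 + (-28*7)**2)) = ((-118 + 24504) - 18813)/(-18091 + sqrt(24025 + (-196)**2)) = (24386 - 18813)/(-18091 + sqrt(24025 + 38416)) = 5573/(-18091 + sqrt(62441))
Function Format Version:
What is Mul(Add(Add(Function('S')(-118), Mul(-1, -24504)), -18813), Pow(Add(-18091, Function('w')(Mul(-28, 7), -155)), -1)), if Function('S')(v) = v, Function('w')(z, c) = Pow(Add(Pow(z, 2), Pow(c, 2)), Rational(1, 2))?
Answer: Add(Rational(-100821143, 327221840), Mul(Rational(-5573, 327221840), Pow(62441, Rational(1, 2)))) ≈ -0.31237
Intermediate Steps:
Function('w')(z, c) = Pow(Add(Pow(c, 2), Pow(z, 2)), Rational(1, 2))
Mul(Add(Add(Function('S')(-118), Mul(-1, -24504)), -18813), Pow(Add(-18091, Function('w')(Mul(-28, 7), -155)), -1)) = Mul(Add(Add(-118, Mul(-1, -24504)), -18813), Pow(Add(-18091, Pow(Add(Pow(-155, 2), Pow(Mul(-28, 7), 2)), Rational(1, 2))), -1)) = Mul(Add(Add(-118, 24504), -18813), Pow(Add(-18091, Pow(Add(24025, Pow(-196, 2)), Rational(1, 2))), -1)) = Mul(Add(24386, -18813), Pow(Add(-18091, Pow(Add(24025, 38416), Rational(1, 2))), -1)) = Mul(5573, Pow(Add(-18091, Pow(62441, Rational(1, 2))), -1))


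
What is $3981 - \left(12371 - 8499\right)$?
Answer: $109$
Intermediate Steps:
$3981 - \left(12371 - 8499\right) = 3981 - 3872 = 109$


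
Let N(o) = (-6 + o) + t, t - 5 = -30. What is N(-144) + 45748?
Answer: 45573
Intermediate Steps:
t = -25 (t = 5 - 30 = -25)
N(o) = -31 + o (N(o) = (-6 + o) - 25 = -31 + o)
N(-144) + 45748 = (-31 - 144) + 45748 = -175 + 45748 = 45573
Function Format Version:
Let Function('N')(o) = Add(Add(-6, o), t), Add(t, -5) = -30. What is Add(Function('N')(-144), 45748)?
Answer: 45573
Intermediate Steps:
t = -25 (t = Add(5, -30) = -25)
Function('N')(o) = Add(-31, o) (Function('N')(o) = Add(Add(-6, o), -25) = Add(-31, o))
Add(Function('N')(-144), 45748) = Add(Add(-31, -144), 45748) = Add(-175, 45748) = 45573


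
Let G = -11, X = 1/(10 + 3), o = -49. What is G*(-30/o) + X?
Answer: -4241/637 ≈ -6.6578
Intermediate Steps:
X = 1/13 ≈ 0.076923
G*(-30/o) + X = -(-330)/(-49) + 1/13 = -(-330)*(-1)/49 + 1/13 = -11*30/49 + 1/13 = -330/49 + 1/13 = -4241/637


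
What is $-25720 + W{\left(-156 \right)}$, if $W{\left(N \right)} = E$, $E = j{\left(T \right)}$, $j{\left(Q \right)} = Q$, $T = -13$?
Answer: $-25733$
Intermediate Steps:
$E = -13$
$W{\left(N \right)} = -13$
$-25720 + W{\left(-156 \right)} = -25720 - 13 = -25733$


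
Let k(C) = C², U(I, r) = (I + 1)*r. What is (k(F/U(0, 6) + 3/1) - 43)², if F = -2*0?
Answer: 1156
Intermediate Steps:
F = 0
U(I, r) = r*(1 + I) (U(I, r) = (1 + I)*r = r*(1 + I))
(k(F/U(0, 6) + 3/1) - 43)² = ((0/((6*(1 + 0))) + 3/1)² - 43)² = ((0/((6*1)) + 3*1)² - 43)² = ((0/6 + 3)² - 43)² = ((0*(⅙) + 3)² - 43)² = ((0 + 3)² - 43)² = (3² - 43)² = (9 - 43)² = (-34)² = 1156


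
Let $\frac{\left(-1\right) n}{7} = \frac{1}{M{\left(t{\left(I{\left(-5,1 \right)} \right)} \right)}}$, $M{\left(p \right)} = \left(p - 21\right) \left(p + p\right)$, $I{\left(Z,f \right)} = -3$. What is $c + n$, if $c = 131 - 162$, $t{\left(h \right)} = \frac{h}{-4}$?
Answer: $- \frac{7477}{243} \approx -30.77$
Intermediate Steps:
$t{\left(h \right)} = - \frac{h}{4}$
$M{\left(p \right)} = 2 p \left(-21 + p\right)$ ($M{\left(p \right)} = \left(-21 + p\right) 2 p = 2 p \left(-21 + p\right)$)
$n = \frac{56}{243}$ ($n = - \frac{7}{2 \left(\left(- \frac{1}{4}\right) \left(-3\right)\right) \left(-21 - - \frac{3}{4}\right)} = - \frac{7}{2 \cdot \frac{3}{4} \left(-21 + \frac{3}{4}\right)} = - \frac{7}{2 \cdot \frac{3}{4} \left(- \frac{81}{4}\right)} = - \frac{7}{- \frac{243}{8}} = \left(-7\right) \left(- \frac{8}{243}\right) = \frac{56}{243} \approx 0.23045$)
$c = -31$ ($c = 131 - 162 = -31$)
$c + n = -31 + \frac{56}{243} = - \frac{7477}{243}$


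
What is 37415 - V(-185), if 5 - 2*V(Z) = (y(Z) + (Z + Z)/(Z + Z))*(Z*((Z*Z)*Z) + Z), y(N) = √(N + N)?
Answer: 1171425265/2 + 585675220*I*√370 ≈ 5.8571e+8 + 1.1266e+10*I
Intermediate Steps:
y(N) = √2*√N (y(N) = √(2*N) = √2*√N)
V(Z) = 5/2 - (1 + √2*√Z)*(Z + Z⁴)/2 (V(Z) = 5/2 - (√2*√Z + (Z + Z)/(Z + Z))*(Z*((Z*Z)*Z) + Z)/2 = 5/2 - (√2*√Z + (2*Z)/((2*Z)))*(Z*(Z²*Z) + Z)/2 = 5/2 - (√2*√Z + (2*Z)*(1/(2*Z)))*(Z*Z³ + Z)/2 = 5/2 - (√2*√Z + 1)*(Z⁴ + Z)/2 = 5/2 - (1 + √2*√Z)*(Z + Z⁴)/2)
37415 - V(-185) = 37415 - (5/2 - ½*(-185) - ½*(-185)⁴ - √2*(-185)^(3/2)/2 - √2*(-185)^(9/2)/2) = 37415 - (5/2 + 185/2 - ½*1171350625 - √2*(-185*I*√185)/2 - √2*1171350625*I*√185/2) = 37415 - (5/2 + 185/2 - 1171350625/2 + 185*I*√370/2 - 1171350625*I*√370/2) = 37415 - (-1171350435/2 - 585675220*I*√370) = 37415 + (1171350435/2 + 585675220*I*√370) = 1171425265/2 + 585675220*I*√370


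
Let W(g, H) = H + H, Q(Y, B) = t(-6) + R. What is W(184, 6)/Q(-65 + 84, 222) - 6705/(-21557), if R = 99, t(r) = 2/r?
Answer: 690183/1595218 ≈ 0.43266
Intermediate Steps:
Q(Y, B) = 296/3 (Q(Y, B) = 2/(-6) + 99 = 2*(-⅙) + 99 = -⅓ + 99 = 296/3)
W(g, H) = 2*H
W(184, 6)/Q(-65 + 84, 222) - 6705/(-21557) = (2*6)/(296/3) - 6705/(-21557) = 12*(3/296) - 6705*(-1/21557) = 9/74 + 6705/21557 = 690183/1595218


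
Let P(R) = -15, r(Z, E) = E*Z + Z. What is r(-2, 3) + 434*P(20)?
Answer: -6518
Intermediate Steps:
r(Z, E) = Z + E*Z
r(-2, 3) + 434*P(20) = -2*(1 + 3) + 434*(-15) = -2*4 - 6510 = -8 - 6510 = -6518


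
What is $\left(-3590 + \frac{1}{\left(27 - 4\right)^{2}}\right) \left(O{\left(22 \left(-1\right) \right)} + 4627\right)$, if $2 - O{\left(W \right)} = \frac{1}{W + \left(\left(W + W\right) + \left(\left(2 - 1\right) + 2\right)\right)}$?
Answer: $- \frac{553833359452}{33327} \approx -1.6618 \cdot 10^{7}$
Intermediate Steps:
$O{\left(W \right)} = 2 - \frac{1}{3 + 3 W}$ ($O{\left(W \right)} = 2 - \frac{1}{W + \left(\left(W + W\right) + \left(\left(2 - 1\right) + 2\right)\right)} = 2 - \frac{1}{W + \left(2 W + \left(1 + 2\right)\right)} = 2 - \frac{1}{W + \left(2 W + 3\right)} = 2 - \frac{1}{W + \left(3 + 2 W\right)} = 2 - \frac{1}{3 + 3 W}$)
$\left(-3590 + \frac{1}{\left(27 - 4\right)^{2}}\right) \left(O{\left(22 \left(-1\right) \right)} + 4627\right) = \left(-3590 + \frac{1}{\left(27 - 4\right)^{2}}\right) \left(\frac{5 + 6 \cdot 22 \left(-1\right)}{3 \left(1 + 22 \left(-1\right)\right)} + 4627\right) = \left(-3590 + \frac{1}{23^{2}}\right) \left(\frac{5 + 6 \left(-22\right)}{3 \left(1 - 22\right)} + 4627\right) = \left(-3590 + \frac{1}{529}\right) \left(\frac{5 - 132}{3 \left(-21\right)} + 4627\right) = \left(-3590 + \frac{1}{529}\right) \left(\frac{1}{3} \left(- \frac{1}{21}\right) \left(-127\right) + 4627\right) = - \frac{1899109 \left(\frac{127}{63} + 4627\right)}{529} = \left(- \frac{1899109}{529}\right) \frac{291628}{63} = - \frac{553833359452}{33327}$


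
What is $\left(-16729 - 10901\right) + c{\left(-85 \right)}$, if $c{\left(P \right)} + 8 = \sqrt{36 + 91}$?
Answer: $-27638 + \sqrt{127} \approx -27627.0$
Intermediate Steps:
$c{\left(P \right)} = -8 + \sqrt{127}$ ($c{\left(P \right)} = -8 + \sqrt{36 + 91} = -8 + \sqrt{127}$)
$\left(-16729 - 10901\right) + c{\left(-85 \right)} = \left(-16729 - 10901\right) - \left(8 - \sqrt{127}\right) = -27630 - \left(8 - \sqrt{127}\right) = -27638 + \sqrt{127}$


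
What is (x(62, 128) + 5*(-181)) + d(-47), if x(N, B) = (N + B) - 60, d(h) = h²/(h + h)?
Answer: -1597/2 ≈ -798.50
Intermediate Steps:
d(h) = h/2 (d(h) = h²/((2*h)) = (1/(2*h))*h² = h/2)
x(N, B) = -60 + B + N (x(N, B) = (B + N) - 60 = -60 + B + N)
(x(62, 128) + 5*(-181)) + d(-47) = ((-60 + 128 + 62) + 5*(-181)) + (½)*(-47) = (130 - 905) - 47/2 = -775 - 47/2 = -1597/2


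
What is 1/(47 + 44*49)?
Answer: 1/2203 ≈ 0.00045393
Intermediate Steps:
1/(47 + 44*49) = 1/(47 + 2156) = 1/2203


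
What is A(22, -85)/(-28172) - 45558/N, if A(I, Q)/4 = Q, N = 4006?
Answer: -160262242/14107129 ≈ -11.360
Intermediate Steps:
A(I, Q) = 4*Q
A(22, -85)/(-28172) - 45558/N = (4*(-85))/(-28172) - 45558/4006 = -340*(-1/28172) - 45558*1/4006 = 85/7043 - 22779/2003 = -160262242/14107129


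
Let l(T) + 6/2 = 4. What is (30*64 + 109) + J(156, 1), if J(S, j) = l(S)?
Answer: 2030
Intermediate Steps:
l(T) = 1 (l(T) = -3 + 4 = 1)
J(S, j) = 1
(30*64 + 109) + J(156, 1) = (30*64 + 109) + 1 = (1920 + 109) + 1 = 2029 + 1 = 2030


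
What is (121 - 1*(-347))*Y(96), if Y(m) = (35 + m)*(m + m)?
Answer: 11771136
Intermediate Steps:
Y(m) = 2*m*(35 + m) (Y(m) = (35 + m)*(2*m) = 2*m*(35 + m))
(121 - 1*(-347))*Y(96) = (121 - 1*(-347))*(2*96*(35 + 96)) = (121 + 347)*(2*96*131) = 468*25152 = 11771136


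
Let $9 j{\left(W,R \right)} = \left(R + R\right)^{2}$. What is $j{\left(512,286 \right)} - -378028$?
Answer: $\frac{3729436}{9} \approx 4.1438 \cdot 10^{5}$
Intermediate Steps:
$j{\left(W,R \right)} = \frac{4 R^{2}}{9}$ ($j{\left(W,R \right)} = \frac{\left(R + R\right)^{2}}{9} = \frac{\left(2 R\right)^{2}}{9} = \frac{4 R^{2}}{9}$)
$j{\left(512,286 \right)} - -378028 = \frac{4 \cdot 286^{2}}{9} - -378028 = \frac{4}{9} \cdot 81796 + 378028 = \frac{327184}{9} + 378028 = \frac{3729436}{9}$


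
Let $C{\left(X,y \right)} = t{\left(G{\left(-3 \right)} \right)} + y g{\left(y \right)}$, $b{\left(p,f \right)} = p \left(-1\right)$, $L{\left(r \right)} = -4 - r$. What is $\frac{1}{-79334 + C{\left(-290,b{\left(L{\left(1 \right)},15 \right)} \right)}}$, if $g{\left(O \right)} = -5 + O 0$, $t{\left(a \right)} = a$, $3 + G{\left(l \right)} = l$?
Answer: $- \frac{1}{79365} \approx -1.26 \cdot 10^{-5}$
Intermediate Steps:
$G{\left(l \right)} = -3 + l$
$g{\left(O \right)} = -5$ ($g{\left(O \right)} = -5 + 0 = -5$)
$b{\left(p,f \right)} = - p$
$C{\left(X,y \right)} = -6 - 5 y$ ($C{\left(X,y \right)} = \left(-3 - 3\right) + y \left(-5\right) = -6 - 5 y$)
$\frac{1}{-79334 + C{\left(-290,b{\left(L{\left(1 \right)},15 \right)} \right)}} = \frac{1}{-79334 - \left(6 + 5 \left(- (-4 - 1)\right)\right)} = \frac{1}{-79334 - \left(6 + 5 \left(\left(-1\right) \left(-5\right)\right)\right)} = \frac{1}{-79334 - 31} = \frac{1}{-79365} = - \frac{1}{79365}$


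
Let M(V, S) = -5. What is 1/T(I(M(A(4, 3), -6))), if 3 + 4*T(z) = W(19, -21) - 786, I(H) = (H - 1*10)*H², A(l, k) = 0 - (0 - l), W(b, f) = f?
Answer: -2/405 ≈ -0.0049383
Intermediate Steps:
A(l, k) = l (A(l, k) = 0 - (-1)*l = 0 + l = l)
I(H) = H²*(-10 + H) (I(H) = (H - 10)*H² = (-10 + H)*H² = H²*(-10 + H))
T(z) = -405/2 (T(z) = -¾ + (-21 - 786)/4 = -¾ + (¼)*(-807) = -¾ - 807/4 = -405/2)
1/T(I(M(A(4, 3), -6))) = 1/(-405/2) = -2/405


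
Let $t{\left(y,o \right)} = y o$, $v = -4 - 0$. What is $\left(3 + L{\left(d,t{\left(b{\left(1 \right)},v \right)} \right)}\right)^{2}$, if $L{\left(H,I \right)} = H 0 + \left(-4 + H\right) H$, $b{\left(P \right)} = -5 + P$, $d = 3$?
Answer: $0$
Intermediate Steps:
$v = -4$ ($v = -4 + 0 = -4$)
$t{\left(y,o \right)} = o y$
$L{\left(H,I \right)} = H \left(-4 + H\right)$ ($L{\left(H,I \right)} = 0 + H \left(-4 + H\right) = H \left(-4 + H\right)$)
$\left(3 + L{\left(d,t{\left(b{\left(1 \right)},v \right)} \right)}\right)^{2} = \left(3 + 3 \left(-4 + 3\right)\right)^{2} = \left(3 + 3 \left(-1\right)\right)^{2} = \left(3 - 3\right)^{2} = 0^{2} = 0$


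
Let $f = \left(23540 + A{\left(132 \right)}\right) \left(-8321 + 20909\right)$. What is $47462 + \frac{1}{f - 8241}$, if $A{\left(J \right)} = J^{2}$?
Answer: $\frac{24473618502043}{515646591} \approx 47462.0$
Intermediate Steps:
$f = 515654832$ ($f = \left(23540 + 132^{2}\right) \left(-8321 + 20909\right) = \left(23540 + 17424\right) 12588 = 40964 \cdot 12588 = 515654832$)
$47462 + \frac{1}{f - 8241} = 47462 + \frac{1}{515654832 - 8241} = 47462 + \frac{1}{515646591} = \frac{24473618502043}{515646591}$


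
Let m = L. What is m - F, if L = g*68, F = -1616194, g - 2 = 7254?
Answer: 2109602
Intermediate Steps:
g = 7256 (g = 2 + 7254 = 7256)
L = 493408 (L = 7256*68 = 493408)
m = 493408
m - F = 493408 - 1*(-1616194) = 493408 + 1616194 = 2109602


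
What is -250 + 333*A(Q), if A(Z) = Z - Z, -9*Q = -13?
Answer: -250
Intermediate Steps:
Q = 13/9 (Q = -1/9*(-13) = 13/9 ≈ 1.4444)
A(Z) = 0
-250 + 333*A(Q) = -250 + 333*0 = -250 + 0 = -250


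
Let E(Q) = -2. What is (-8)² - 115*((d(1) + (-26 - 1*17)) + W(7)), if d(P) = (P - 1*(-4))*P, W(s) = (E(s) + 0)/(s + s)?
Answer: 31153/7 ≈ 4450.4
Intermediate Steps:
W(s) = -1/s (W(s) = (-2 + 0)/(s + s) = -2*1/(2*s) = -1/s)
d(P) = P*(4 + P) (d(P) = (P + 4)*P = (4 + P)*P = P*(4 + P))
(-8)² - 115*((d(1) + (-26 - 1*17)) + W(7)) = (-8)² - 115*((1*(4 + 1) + (-26 - 1*17)) - 1/7) = 64 - 115*((1*5 + (-26 - 17)) - 1*⅐) = 64 - 115*((5 - 43) - ⅐) = 64 - 115*(-38 - ⅐) = 64 - 115*(-267/7) = 64 + 30705/7 = 31153/7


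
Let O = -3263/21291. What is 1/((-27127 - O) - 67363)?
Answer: -21291/2011783327 ≈ -1.0583e-5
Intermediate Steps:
O = -3263/21291 (O = -3263*1/21291 = -3263/21291 ≈ -0.15326)
1/((-27127 - O) - 67363) = 1/((-27127 - 1*(-3263/21291)) - 67363) = 1/((-27127 + 3263/21291) - 67363) = 1/(-577557694/21291 - 67363) = 1/(-2011783327/21291) = -21291/2011783327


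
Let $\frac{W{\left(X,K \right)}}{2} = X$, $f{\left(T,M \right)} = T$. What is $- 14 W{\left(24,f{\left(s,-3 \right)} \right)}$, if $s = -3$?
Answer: $-672$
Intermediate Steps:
$W{\left(X,K \right)} = 2 X$
$- 14 W{\left(24,f{\left(s,-3 \right)} \right)} = - 14 \cdot 2 \cdot 24 = \left(-14\right) 48 = -672$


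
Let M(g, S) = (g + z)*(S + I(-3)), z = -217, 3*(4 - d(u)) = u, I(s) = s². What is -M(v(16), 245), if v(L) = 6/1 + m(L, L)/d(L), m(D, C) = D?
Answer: 56642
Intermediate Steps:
d(u) = 4 - u/3
v(L) = 6 + L/(4 - L/3) (v(L) = 6/1 + L/(4 - L/3) = 6*1 + L/(4 - L/3) = 6 + L/(4 - L/3))
M(g, S) = (-217 + g)*(9 + S) (M(g, S) = (g - 217)*(S + (-3)²) = (-217 + g)*(S + 9) = (-217 + g)*(9 + S))
-M(v(16), 245) = -(-1953 - 217*245 + 9*(3*(-24 + 16)/(-12 + 16)) + 245*(3*(-24 + 16)/(-12 + 16))) = -(-1953 - 53165 + 9*(3*(-8)/4) + 245*(3*(-8)/4)) = -(-1953 - 53165 + 9*(3*(¼)*(-8)) + 245*(3*(¼)*(-8))) = -(-1953 - 53165 + 9*(-6) + 245*(-6)) = -(-1953 - 53165 - 54 - 1470) = -1*(-56642) = 56642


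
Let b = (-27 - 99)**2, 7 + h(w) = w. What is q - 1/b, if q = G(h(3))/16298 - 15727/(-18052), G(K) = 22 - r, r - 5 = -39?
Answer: 255316865707/291931356906 ≈ 0.87458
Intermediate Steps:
r = -34 (r = 5 - 39 = -34)
h(w) = -7 + w
G(K) = 56 (G(K) = 22 - 1*(-34) = 22 + 34 = 56)
b = 15876 (b = (-126)**2 = 15876)
q = 128664779/147105748 (q = 56/16298 - 15727/(-18052) = 56*(1/16298) - 15727*(-1/18052) = 28/8149 + 15727/18052 = 128664779/147105748 ≈ 0.87464)
q - 1/b = 128664779/147105748 - 1/15876 = 255316865707/291931356906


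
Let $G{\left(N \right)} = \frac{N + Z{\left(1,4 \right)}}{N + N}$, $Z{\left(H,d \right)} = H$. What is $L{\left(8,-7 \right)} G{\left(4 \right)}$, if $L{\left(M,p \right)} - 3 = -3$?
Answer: $0$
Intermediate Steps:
$L{\left(M,p \right)} = 0$ ($L{\left(M,p \right)} = 3 - 3 = 0$)
$G{\left(N \right)} = \frac{1 + N}{2 N}$ ($G{\left(N \right)} = \frac{N + 1}{N + N} = \frac{1 + N}{2 N}$)
$L{\left(8,-7 \right)} G{\left(4 \right)} = 0 \frac{1 + 4}{2 \cdot 4} = 0 \cdot \frac{1}{2} \cdot \frac{1}{4} \cdot 5 = 0 \cdot \frac{5}{8} = 0$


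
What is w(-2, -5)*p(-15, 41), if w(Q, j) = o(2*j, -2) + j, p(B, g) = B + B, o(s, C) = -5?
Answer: 300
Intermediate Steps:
p(B, g) = 2*B
w(Q, j) = -5 + j
w(-2, -5)*p(-15, 41) = (-5 - 5)*(2*(-15)) = -10*(-30) = 300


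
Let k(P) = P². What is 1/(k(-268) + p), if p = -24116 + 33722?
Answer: 1/81430 ≈ 1.2280e-5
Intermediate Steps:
p = 9606
1/(k(-268) + p) = 1/((-268)² + 9606) = 1/(71824 + 9606) = 1/81430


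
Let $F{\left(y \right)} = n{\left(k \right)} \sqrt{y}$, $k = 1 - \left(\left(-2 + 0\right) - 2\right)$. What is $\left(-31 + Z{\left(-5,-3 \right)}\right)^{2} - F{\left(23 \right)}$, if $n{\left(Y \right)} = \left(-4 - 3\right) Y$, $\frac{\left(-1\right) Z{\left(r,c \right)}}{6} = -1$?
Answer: $625 + 35 \sqrt{23} \approx 792.85$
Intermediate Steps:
$Z{\left(r,c \right)} = 6$ ($Z{\left(r,c \right)} = \left(-6\right) \left(-1\right) = 6$)
$k = 5$ ($k = 1 - \left(-2 - 2\right) = 1 - -4 = 1 + 4 = 5$)
$n{\left(Y \right)} = - 7 Y$
$F{\left(y \right)} = - 35 \sqrt{y}$ ($F{\left(y \right)} = \left(-7\right) 5 \sqrt{y} = - 35 \sqrt{y}$)
$\left(-31 + Z{\left(-5,-3 \right)}\right)^{2} - F{\left(23 \right)} = \left(-31 + 6\right)^{2} - - 35 \sqrt{23} = \left(-25\right)^{2} + 35 \sqrt{23} = 625 + 35 \sqrt{23}$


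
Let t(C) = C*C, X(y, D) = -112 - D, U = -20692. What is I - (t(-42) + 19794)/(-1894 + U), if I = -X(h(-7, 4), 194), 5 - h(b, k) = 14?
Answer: 3466437/11293 ≈ 306.95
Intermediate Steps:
h(b, k) = -9 (h(b, k) = 5 - 1*14 = 5 - 14 = -9)
t(C) = C²
I = 306 (I = -(-112 - 1*194) = -(-112 - 194) = -1*(-306) = 306)
I - (t(-42) + 19794)/(-1894 + U) = 306 - ((-42)² + 19794)/(-1894 - 20692) = 306 - (1764 + 19794)/(-22586) = 306 - 21558*(-1)/22586 = 306 - 1*(-10779/11293) = 306 + 10779/11293 = 3466437/11293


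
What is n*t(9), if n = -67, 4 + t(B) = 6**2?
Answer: -2144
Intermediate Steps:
t(B) = 32 (t(B) = -4 + 6**2 = -4 + 36 = 32)
n*t(9) = -67*32 = -2144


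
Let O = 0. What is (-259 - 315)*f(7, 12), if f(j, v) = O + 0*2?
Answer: 0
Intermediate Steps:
f(j, v) = 0 (f(j, v) = 0 + 0*2 = 0 + 0 = 0)
(-259 - 315)*f(7, 12) = (-259 - 315)*0 = -574*0 = 0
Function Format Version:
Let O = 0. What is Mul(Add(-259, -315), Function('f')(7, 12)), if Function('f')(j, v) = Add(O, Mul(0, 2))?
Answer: 0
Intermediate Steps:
Function('f')(j, v) = 0 (Function('f')(j, v) = Add(0, Mul(0, 2)) = Add(0, 0) = 0)
Mul(Add(-259, -315), Function('f')(7, 12)) = Mul(Add(-259, -315), 0) = Mul(-574, 0) = 0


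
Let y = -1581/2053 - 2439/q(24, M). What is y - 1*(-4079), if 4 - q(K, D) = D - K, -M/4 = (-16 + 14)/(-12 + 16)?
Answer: 212680489/53378 ≈ 3984.4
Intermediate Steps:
M = 2 (M = -4*(-16 + 14)/(-12 + 16) = -(-8)/4 = -4*(-½) = 2)
q(K, D) = 4 + K - D (q(K, D) = 4 - (D - K) = 4 + (K - D) = 4 + K - D)
y = -5048373/53378 (y = -1581/2053 - 2439/(4 + 24 - 1*2) = -1581*1/2053 - 2439/(4 + 24 - 2) = -1581/2053 - 2439/26 = -5048373/53378 ≈ -94.578)
y - 1*(-4079) = -5048373/53378 - 1*(-4079) = -5048373/53378 + 4079 = 212680489/53378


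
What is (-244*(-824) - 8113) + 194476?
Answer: 387419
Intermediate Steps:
(-244*(-824) - 8113) + 194476 = (201056 - 8113) + 194476 = 192943 + 194476 = 387419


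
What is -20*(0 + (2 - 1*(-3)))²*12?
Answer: -6000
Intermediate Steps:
-20*(0 + (2 - 1*(-3)))²*12 = -20*(0 + (2 + 3))²*12 = -20*(0 + 5)²*12 = -20*5²*12 = -20*25*12 = -500*12 = -6000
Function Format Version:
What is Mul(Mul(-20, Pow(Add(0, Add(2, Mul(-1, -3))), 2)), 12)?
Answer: -6000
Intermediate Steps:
Mul(Mul(-20, Pow(Add(0, Add(2, Mul(-1, -3))), 2)), 12) = Mul(Mul(-20, Pow(Add(0, Add(2, 3)), 2)), 12) = Mul(Mul(-20, Pow(Add(0, 5), 2)), 12) = Mul(Mul(-20, Pow(5, 2)), 12) = Mul(Mul(-20, 25), 12) = Mul(-500, 12) = -6000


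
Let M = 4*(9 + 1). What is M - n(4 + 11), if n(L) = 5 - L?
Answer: 50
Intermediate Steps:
M = 40 (M = 4*10 = 40)
M - n(4 + 11) = 40 - (5 - (4 + 11)) = 40 - (5 - 1*15) = 40 - (5 - 15) = 40 - 1*(-10) = 40 + 10 = 50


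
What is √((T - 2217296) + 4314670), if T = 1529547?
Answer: √3626921 ≈ 1904.4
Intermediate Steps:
√((T - 2217296) + 4314670) = √((1529547 - 2217296) + 4314670) = √(-687749 + 4314670) = √3626921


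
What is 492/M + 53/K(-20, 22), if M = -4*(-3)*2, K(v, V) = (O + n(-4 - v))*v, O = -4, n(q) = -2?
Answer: 2513/120 ≈ 20.942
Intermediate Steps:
K(v, V) = -6*v (K(v, V) = (-4 - 2)*v = -6*v)
M = 24 (M = 12*2 = 24)
492/M + 53/K(-20, 22) = 492/24 + 53/((-6*(-20))) = 492*(1/24) + 53/120 = 41/2 + 53*(1/120) = 41/2 + 53/120 = 2513/120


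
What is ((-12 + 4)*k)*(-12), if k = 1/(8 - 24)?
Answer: -6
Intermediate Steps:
k = -1/16 (k = 1/(-16) = -1/16 ≈ -0.062500)
((-12 + 4)*k)*(-12) = ((-12 + 4)*(-1/16))*(-12) = -8*(-1/16)*(-12) = (½)*(-12) = -6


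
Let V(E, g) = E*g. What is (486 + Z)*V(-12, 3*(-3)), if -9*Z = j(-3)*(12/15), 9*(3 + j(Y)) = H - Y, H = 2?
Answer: 787672/15 ≈ 52511.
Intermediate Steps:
j(Y) = -25/9 - Y/9 (j(Y) = -3 + (2 - Y)/9 = -3 + (2/9 - Y/9) = -25/9 - Y/9)
Z = 88/405 (Z = -(-25/9 - 1/9*(-3))*12/15/9 = -(-25/9 + 1/3)*12*(1/15)/9 = -(-22)*4/(81*5) = -1/9*(-88/45) = 88/405 ≈ 0.21728)
(486 + Z)*V(-12, 3*(-3)) = (486 + 88/405)*(-36*(-3)) = 196918*(-12*(-9))/405 = (196918/405)*108 = 787672/15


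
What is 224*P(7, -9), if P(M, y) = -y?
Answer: 2016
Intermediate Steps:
224*P(7, -9) = 224*(-1*(-9)) = 224*9 = 2016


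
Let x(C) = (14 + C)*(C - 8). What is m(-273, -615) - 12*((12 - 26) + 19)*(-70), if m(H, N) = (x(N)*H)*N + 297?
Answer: 62863754082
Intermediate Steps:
x(C) = (-8 + C)*(14 + C) (x(C) = (14 + C)*(-8 + C) = (-8 + C)*(14 + C))
m(H, N) = 297 + H*N*(-112 + N² + 6*N) (m(H, N) = ((-112 + N² + 6*N)*H)*N + 297 = (H*(-112 + N² + 6*N))*N + 297 = H*N*(-112 + N² + 6*N) + 297 = 297 + H*N*(-112 + N² + 6*N))
m(-273, -615) - 12*((12 - 26) + 19)*(-70) = (297 - 273*(-615)*(-112 + (-615)² + 6*(-615))) - 12*((12 - 26) + 19)*(-70) = (297 - 273*(-615)*(-112 + 378225 - 3690)) - 12*(-14 + 19)*(-70) = (297 - 273*(-615)*374423) - 12*5*(-70) = (297 + 62863749585) - 60*(-70) = 62863749882 + 4200 = 62863754082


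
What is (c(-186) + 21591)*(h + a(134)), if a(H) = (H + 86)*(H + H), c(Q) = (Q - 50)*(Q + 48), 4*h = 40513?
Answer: 14967002127/4 ≈ 3.7417e+9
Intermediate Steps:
h = 40513/4 (h = (¼)*40513 = 40513/4 ≈ 10128.)
c(Q) = (-50 + Q)*(48 + Q)
a(H) = 2*H*(86 + H) (a(H) = (86 + H)*(2*H) = 2*H*(86 + H))
(c(-186) + 21591)*(h + a(134)) = ((-2400 + (-186)² - 2*(-186)) + 21591)*(40513/4 + 2*134*(86 + 134)) = ((-2400 + 34596 + 372) + 21591)*(40513/4 + 2*134*220) = (32568 + 21591)*(40513/4 + 58960) = 54159*(276353/4) = 14967002127/4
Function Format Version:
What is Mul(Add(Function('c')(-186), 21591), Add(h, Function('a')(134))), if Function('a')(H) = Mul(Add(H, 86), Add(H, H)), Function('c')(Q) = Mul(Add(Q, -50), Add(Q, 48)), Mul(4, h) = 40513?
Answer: Rational(14967002127, 4) ≈ 3.7417e+9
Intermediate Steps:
h = Rational(40513, 4) (h = Mul(Rational(1, 4), 40513) = Rational(40513, 4) ≈ 10128.)
Function('c')(Q) = Mul(Add(-50, Q), Add(48, Q))
Function('a')(H) = Mul(2, H, Add(86, H)) (Function('a')(H) = Mul(Add(86, H), Mul(2, H)) = Mul(2, H, Add(86, H)))
Mul(Add(Function('c')(-186), 21591), Add(h, Function('a')(134))) = Mul(Add(Add(-2400, Pow(-186, 2), Mul(-2, -186)), 21591), Add(Rational(40513, 4), Mul(2, 134, Add(86, 134)))) = Mul(Add(Add(-2400, 34596, 372), 21591), Add(Rational(40513, 4), Mul(2, 134, 220))) = Mul(Add(32568, 21591), Add(Rational(40513, 4), 58960)) = Mul(54159, Rational(276353, 4)) = Rational(14967002127, 4)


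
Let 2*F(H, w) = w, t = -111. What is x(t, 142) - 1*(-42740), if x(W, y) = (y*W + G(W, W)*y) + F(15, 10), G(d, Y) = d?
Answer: 11221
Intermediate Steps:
F(H, w) = w/2
x(W, y) = 5 + 2*W*y (x(W, y) = (y*W + W*y) + (½)*10 = (W*y + W*y) + 5 = 2*W*y + 5 = 5 + 2*W*y)
x(t, 142) - 1*(-42740) = (5 + 2*(-111)*142) - 1*(-42740) = (5 - 31524) + 42740 = -31519 + 42740 = 11221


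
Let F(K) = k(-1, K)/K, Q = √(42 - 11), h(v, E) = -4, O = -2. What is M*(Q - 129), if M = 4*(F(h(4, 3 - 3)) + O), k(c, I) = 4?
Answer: 1548 - 12*√31 ≈ 1481.2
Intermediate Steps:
Q = √31 ≈ 5.5678
F(K) = 4/K
M = -12 (M = 4*(4/(-4) - 2) = 4*(4*(-¼) - 2) = 4*(-1 - 2) = 4*(-3) = -12)
M*(Q - 129) = -12*(√31 - 129) = -12*(-129 + √31) = 1548 - 12*√31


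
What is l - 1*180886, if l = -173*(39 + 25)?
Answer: -191958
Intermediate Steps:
l = -11072 (l = -173*64 = -11072)
l - 1*180886 = -11072 - 1*180886 = -11072 - 180886 = -191958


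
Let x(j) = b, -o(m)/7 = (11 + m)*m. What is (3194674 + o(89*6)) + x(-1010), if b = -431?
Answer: 1157033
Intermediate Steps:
o(m) = -7*m*(11 + m) (o(m) = -7*(11 + m)*m = -7*m*(11 + m))
x(j) = -431
(3194674 + o(89*6)) + x(-1010) = (3194674 - 7*89*6*(11 + 89*6)) - 431 = (3194674 - 7*534*(11 + 534)) - 431 = (3194674 - 7*534*545) - 431 = (3194674 - 2037210) - 431 = 1157464 - 431 = 1157033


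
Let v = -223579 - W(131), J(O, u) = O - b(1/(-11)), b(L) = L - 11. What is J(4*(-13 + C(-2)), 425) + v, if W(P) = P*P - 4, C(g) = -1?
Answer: -2648590/11 ≈ -2.4078e+5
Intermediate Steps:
b(L) = -11 + L
W(P) = -4 + P² (W(P) = P² - 4 = -4 + P²)
J(O, u) = 122/11 + O (J(O, u) = O - (-11 + 1/(-11)) = O - (-11 - 1/11) = O - 1*(-122/11) = O + 122/11 = 122/11 + O)
v = -240736 (v = -223579 - (-4 + 131²) = -223579 - (-4 + 17161) = -223579 - 1*17157 = -223579 - 17157 = -240736)
J(4*(-13 + C(-2)), 425) + v = (122/11 + 4*(-13 - 1)) - 240736 = (122/11 + 4*(-14)) - 240736 = (122/11 - 56) - 240736 = -494/11 - 240736 = -2648590/11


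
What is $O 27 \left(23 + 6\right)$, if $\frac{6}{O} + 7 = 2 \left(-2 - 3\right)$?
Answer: $- \frac{4698}{17} \approx -276.35$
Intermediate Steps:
$O = - \frac{6}{17}$ ($O = \frac{6}{-7 + 2 \left(-2 - 3\right)} = \frac{6}{-7 + 2 \left(-5\right)} = \frac{6}{-7 - 10} = \frac{6}{-17} = 6 \left(- \frac{1}{17}\right) = - \frac{6}{17} \approx -0.35294$)
$O 27 \left(23 + 6\right) = \left(- \frac{6}{17}\right) 27 \left(23 + 6\right) = \left(- \frac{162}{17}\right) 29 = - \frac{4698}{17}$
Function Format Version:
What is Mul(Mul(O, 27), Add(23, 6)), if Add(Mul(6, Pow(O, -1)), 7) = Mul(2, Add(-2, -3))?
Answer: Rational(-4698, 17) ≈ -276.35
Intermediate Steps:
O = Rational(-6, 17) (O = Mul(6, Pow(Add(-7, Mul(2, Add(-2, -3))), -1)) = Mul(6, Pow(Add(-7, Mul(2, -5)), -1)) = Mul(6, Pow(Add(-7, -10), -1)) = Mul(6, Pow(-17, -1)) = Mul(6, Rational(-1, 17)) = Rational(-6, 17) ≈ -0.35294)
Mul(Mul(O, 27), Add(23, 6)) = Mul(Mul(Rational(-6, 17), 27), Add(23, 6)) = Mul(Rational(-162, 17), 29) = Rational(-4698, 17)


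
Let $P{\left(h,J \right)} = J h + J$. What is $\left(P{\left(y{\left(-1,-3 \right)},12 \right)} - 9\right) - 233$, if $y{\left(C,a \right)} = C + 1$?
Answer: $-230$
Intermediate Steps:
$y{\left(C,a \right)} = 1 + C$
$P{\left(h,J \right)} = J + J h$
$\left(P{\left(y{\left(-1,-3 \right)},12 \right)} - 9\right) - 233 = \left(12 \left(1 + \left(1 - 1\right)\right) - 9\right) - 233 = \left(12 \left(1 + 0\right) - 9\right) - 233 = \left(12 \cdot 1 - 9\right) - 233 = \left(12 - 9\right) - 233 = 3 - 233 = -230$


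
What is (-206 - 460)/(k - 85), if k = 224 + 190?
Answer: -666/329 ≈ -2.0243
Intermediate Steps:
k = 414
(-206 - 460)/(k - 85) = (-206 - 460)/(414 - 85) = -666/329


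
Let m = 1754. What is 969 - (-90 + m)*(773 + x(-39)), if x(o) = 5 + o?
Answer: -1228727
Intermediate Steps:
969 - (-90 + m)*(773 + x(-39)) = 969 - (-90 + 1754)*(773 + (5 - 39)) = 969 - 1664*(773 - 34) = 969 - 1664*739 = 969 - 1*1229696 = 969 - 1229696 = -1228727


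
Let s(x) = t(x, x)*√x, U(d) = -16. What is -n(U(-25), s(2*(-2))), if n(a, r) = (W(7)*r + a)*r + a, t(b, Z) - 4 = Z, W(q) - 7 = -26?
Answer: 16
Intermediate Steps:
W(q) = -19 (W(q) = 7 - 26 = -19)
t(b, Z) = 4 + Z
s(x) = √x*(4 + x) (s(x) = (4 + x)*√x = √x*(4 + x))
n(a, r) = a + r*(a - 19*r) (n(a, r) = (-19*r + a)*r + a = (a - 19*r)*r + a = r*(a - 19*r) + a = a + r*(a - 19*r))
-n(U(-25), s(2*(-2))) = -(-16 - 19*(-4*(4 + 2*(-2))²) - 16*√(2*(-2))*(4 + 2*(-2))) = -(-16 - 19*(-4*(4 - 4)²) - 16*√(-4)*(4 - 4)) = -(-16 - 19*((2*I)*0)² - 16*2*I*0) = -(-16 - 19*0² - 16*0) = -(-16 - 19*0 + 0) = -(-16 + 0 + 0) = -1*(-16) = 16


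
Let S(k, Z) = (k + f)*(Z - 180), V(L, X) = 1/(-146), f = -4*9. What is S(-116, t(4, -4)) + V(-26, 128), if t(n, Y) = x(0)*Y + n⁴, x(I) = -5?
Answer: -2130433/146 ≈ -14592.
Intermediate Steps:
f = -36
V(L, X) = -1/146
t(n, Y) = n⁴ - 5*Y (t(n, Y) = -5*Y + n⁴ = n⁴ - 5*Y)
S(k, Z) = (-180 + Z)*(-36 + k) (S(k, Z) = (k - 36)*(Z - 180) = (-36 + k)*(-180 + Z) = (-180 + Z)*(-36 + k))
S(-116, t(4, -4)) + V(-26, 128) = (6480 - 180*(-116) - 36*(4⁴ - 5*(-4)) + (4⁴ - 5*(-4))*(-116)) - 1/146 = (6480 + 20880 - 36*(256 + 20) + (256 + 20)*(-116)) - 1/146 = (6480 + 20880 - 36*276 + 276*(-116)) - 1/146 = (6480 + 20880 - 9936 - 32016) - 1/146 = -14592 - 1/146 = -2130433/146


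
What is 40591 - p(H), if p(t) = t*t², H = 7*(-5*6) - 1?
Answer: 9434522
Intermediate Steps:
H = -211 (H = 7*(-30) - 1 = -210 - 1 = -211)
p(t) = t³
40591 - p(H) = 40591 - 1*(-211)³ = 40591 - 1*(-9393931) = 40591 + 9393931 = 9434522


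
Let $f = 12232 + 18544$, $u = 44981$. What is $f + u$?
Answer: $75757$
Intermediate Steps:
$f = 30776$
$f + u = 30776 + 44981 = 75757$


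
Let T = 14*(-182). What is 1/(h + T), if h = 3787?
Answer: 1/1239 ≈ 0.00080710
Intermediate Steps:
T = -2548
1/(h + T) = 1/(3787 - 2548) = 1/1239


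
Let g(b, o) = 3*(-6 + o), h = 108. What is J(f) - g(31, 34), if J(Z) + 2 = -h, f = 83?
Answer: -194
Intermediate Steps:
g(b, o) = -18 + 3*o
J(Z) = -110 (J(Z) = -2 - 1*108 = -2 - 108 = -110)
J(f) - g(31, 34) = -110 - (-18 + 3*34) = -110 - (-18 + 102) = -110 - 1*84 = -110 - 84 = -194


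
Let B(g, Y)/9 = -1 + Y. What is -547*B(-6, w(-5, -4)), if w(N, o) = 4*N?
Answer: 103383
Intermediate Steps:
B(g, Y) = -9 + 9*Y (B(g, Y) = 9*(-1 + Y) = -9 + 9*Y)
-547*B(-6, w(-5, -4)) = -547*(-9 + 9*(4*(-5))) = -547*(-9 + 9*(-20)) = -547*(-9 - 180) = -547*(-189) = 103383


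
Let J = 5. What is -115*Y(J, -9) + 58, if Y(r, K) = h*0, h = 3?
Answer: 58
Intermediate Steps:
Y(r, K) = 0 (Y(r, K) = 3*0 = 0)
-115*Y(J, -9) + 58 = -115*0 + 58 = 0 + 58 = 58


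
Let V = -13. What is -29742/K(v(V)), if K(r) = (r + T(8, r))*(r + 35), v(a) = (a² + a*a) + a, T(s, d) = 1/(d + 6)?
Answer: -1640767/6454560 ≈ -0.25420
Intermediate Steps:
T(s, d) = 1/(6 + d)
v(a) = a + 2*a² (v(a) = (a² + a²) + a = 2*a² + a = a + 2*a²)
K(r) = (35 + r)*(r + 1/(6 + r)) (K(r) = (r + 1/(6 + r))*(r + 35) = (r + 1/(6 + r))*(35 + r) = (35 + r)*(r + 1/(6 + r)))
-29742/K(v(V)) = -29742*(6 - 13*(1 + 2*(-13)))/(35 - 13*(1 + 2*(-13)) + (-13*(1 + 2*(-13)))*(6 - 13*(1 + 2*(-13)))*(35 - 13*(1 + 2*(-13)))) = -29742*(6 - 13*(1 - 26))/(35 - 13*(1 - 26) + (-13*(1 - 26))*(6 - 13*(1 - 26))*(35 - 13*(1 - 26))) = -29742*(6 - 13*(-25))/(35 - 13*(-25) + (-13*(-25))*(6 - 13*(-25))*(35 - 13*(-25))) = -29742*(6 + 325)/(35 + 325 + 325*(6 + 325)*(35 + 325)) = -29742*331/(35 + 325 + 325*331*360) = -29742*331/(35 + 325 + 38727000) = -29742/((1/331)*38727360) = -29742/38727360/331 = -29742*331/38727360 = -1640767/6454560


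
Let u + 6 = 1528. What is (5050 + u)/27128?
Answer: 1643/6782 ≈ 0.24226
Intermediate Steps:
u = 1522 (u = -6 + 1528 = 1522)
(5050 + u)/27128 = (5050 + 1522)/27128 = 6572*(1/27128) = 1643/6782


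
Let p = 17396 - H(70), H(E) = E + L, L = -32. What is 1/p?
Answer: 1/17358 ≈ 5.7610e-5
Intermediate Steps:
H(E) = -32 + E (H(E) = E - 32 = -32 + E)
p = 17358 (p = 17396 - (-32 + 70) = 17396 - 1*38 = 17396 - 38 = 17358)
1/p = 1/17358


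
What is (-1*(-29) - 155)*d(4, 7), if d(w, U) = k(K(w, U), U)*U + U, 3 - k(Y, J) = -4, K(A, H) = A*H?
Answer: -7056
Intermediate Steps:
k(Y, J) = 7 (k(Y, J) = 3 - 1*(-4) = 3 + 4 = 7)
d(w, U) = 8*U (d(w, U) = 7*U + U = 8*U)
(-1*(-29) - 155)*d(4, 7) = (-1*(-29) - 155)*(8*7) = (29 - 155)*56 = -126*56 = -7056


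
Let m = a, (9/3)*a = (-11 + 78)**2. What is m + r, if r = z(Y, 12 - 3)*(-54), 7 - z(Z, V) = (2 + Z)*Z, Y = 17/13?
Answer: 685417/507 ≈ 1351.9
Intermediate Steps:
Y = 17/13 (Y = 17*(1/13) = 17/13 ≈ 1.3077)
z(Z, V) = 7 - Z*(2 + Z) (z(Z, V) = 7 - (2 + Z)*Z = 7 - Z*(2 + Z))
a = 4489/3 (a = (-11 + 78)**2/3 = (1/3)*67**2 = (1/3)*4489 = 4489/3 ≈ 1496.3)
m = 4489/3 ≈ 1496.3
r = -24408/169 (r = (7 - (17/13)**2 - 2*17/13)*(-54) = (7 - 1*289/169 - 34/13)*(-54) = (7 - 289/169 - 34/13)*(-54) = (452/169)*(-54) = -24408/169 ≈ -144.43)
m + r = 4489/3 - 24408/169 = 685417/507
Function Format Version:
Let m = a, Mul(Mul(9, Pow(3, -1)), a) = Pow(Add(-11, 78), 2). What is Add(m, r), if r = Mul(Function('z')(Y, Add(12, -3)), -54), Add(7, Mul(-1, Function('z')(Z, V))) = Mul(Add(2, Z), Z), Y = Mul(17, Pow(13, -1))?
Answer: Rational(685417, 507) ≈ 1351.9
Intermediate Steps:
Y = Rational(17, 13) (Y = Mul(17, Rational(1, 13)) = Rational(17, 13) ≈ 1.3077)
Function('z')(Z, V) = Add(7, Mul(-1, Z, Add(2, Z))) (Function('z')(Z, V) = Add(7, Mul(-1, Mul(Add(2, Z), Z))) = Add(7, Mul(-1, Mul(Z, Add(2, Z)))) = Add(7, Mul(-1, Z, Add(2, Z))))
a = Rational(4489, 3) (a = Mul(Rational(1, 3), Pow(Add(-11, 78), 2)) = Mul(Rational(1, 3), Pow(67, 2)) = Mul(Rational(1, 3), 4489) = Rational(4489, 3) ≈ 1496.3)
m = Rational(4489, 3) ≈ 1496.3
r = Rational(-24408, 169) (r = Mul(Add(7, Mul(-1, Pow(Rational(17, 13), 2)), Mul(-2, Rational(17, 13))), -54) = Mul(Add(7, Mul(-1, Rational(289, 169)), Rational(-34, 13)), -54) = Mul(Add(7, Rational(-289, 169), Rational(-34, 13)), -54) = Mul(Rational(452, 169), -54) = Rational(-24408, 169) ≈ -144.43)
Add(m, r) = Add(Rational(4489, 3), Rational(-24408, 169)) = Rational(685417, 507)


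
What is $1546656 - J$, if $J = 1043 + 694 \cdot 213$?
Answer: $1397791$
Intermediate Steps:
$J = 148865$ ($J = 1043 + 147822 = 148865$)
$1546656 - J = 1546656 - 148865 = 1397791$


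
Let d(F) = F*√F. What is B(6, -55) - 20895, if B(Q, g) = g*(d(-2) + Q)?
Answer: -21225 + 110*I*√2 ≈ -21225.0 + 155.56*I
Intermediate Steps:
d(F) = F^(3/2)
B(Q, g) = g*(Q - 2*I*√2) (B(Q, g) = g*((-2)^(3/2) + Q) = g*(-2*I*√2 + Q) = g*(Q - 2*I*√2))
B(6, -55) - 20895 = -55*(6 - 2*I*√2) - 20895 = (-330 + 110*I*√2) - 20895 = -21225 + 110*I*√2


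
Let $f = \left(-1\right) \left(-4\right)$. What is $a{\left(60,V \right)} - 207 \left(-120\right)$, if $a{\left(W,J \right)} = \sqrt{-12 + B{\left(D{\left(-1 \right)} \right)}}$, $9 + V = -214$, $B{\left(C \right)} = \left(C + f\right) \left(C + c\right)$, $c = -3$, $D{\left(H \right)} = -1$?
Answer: $24840 + 2 i \sqrt{6} \approx 24840.0 + 4.899 i$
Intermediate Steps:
$f = 4$
$B{\left(C \right)} = \left(-3 + C\right) \left(4 + C\right)$ ($B{\left(C \right)} = \left(C + 4\right) \left(C - 3\right) = \left(4 + C\right) \left(-3 + C\right) = \left(-3 + C\right) \left(4 + C\right)$)
$V = -223$ ($V = -9 - 214 = -223$)
$a{\left(W,J \right)} = 2 i \sqrt{6}$ ($a{\left(W,J \right)} = \sqrt{-12 - \left(13 - 1\right)} = \sqrt{-12 - 12} = \sqrt{-24} = 2 i \sqrt{6}$)
$a{\left(60,V \right)} - 207 \left(-120\right) = 2 i \sqrt{6} - 207 \left(-120\right) = 2 i \sqrt{6} - -24840 = 2 i \sqrt{6} + 24840 = 24840 + 2 i \sqrt{6}$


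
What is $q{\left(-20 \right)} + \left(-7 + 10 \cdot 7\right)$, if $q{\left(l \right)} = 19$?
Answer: $82$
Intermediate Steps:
$q{\left(-20 \right)} + \left(-7 + 10 \cdot 7\right) = 19 + \left(-7 + 10 \cdot 7\right) = 19 + \left(-7 + 70\right) = 19 + 63 = 82$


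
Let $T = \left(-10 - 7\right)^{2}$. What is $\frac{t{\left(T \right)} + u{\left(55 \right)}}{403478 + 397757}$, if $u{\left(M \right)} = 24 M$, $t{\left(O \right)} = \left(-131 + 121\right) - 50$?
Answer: $\frac{252}{160247} \approx 0.0015726$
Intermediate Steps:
$T = 289$ ($T = \left(-17\right)^{2} = 289$)
$t{\left(O \right)} = -60$ ($t{\left(O \right)} = -10 - 50 = -60$)
$\frac{t{\left(T \right)} + u{\left(55 \right)}}{403478 + 397757} = \frac{-60 + 24 \cdot 55}{403478 + 397757} = \frac{-60 + 1320}{801235} = 1260 \cdot \frac{1}{801235} = \frac{252}{160247}$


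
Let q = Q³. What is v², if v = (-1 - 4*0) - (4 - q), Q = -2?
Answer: 169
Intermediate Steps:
q = -8 (q = (-2)³ = -8)
v = -13 (v = (-1 - 4*0) - (4 - 1*(-8)) = (-1 + 0) - (4 + 8) = -1 - 1*12 = -1 - 12 = -13)
v² = (-13)² = 169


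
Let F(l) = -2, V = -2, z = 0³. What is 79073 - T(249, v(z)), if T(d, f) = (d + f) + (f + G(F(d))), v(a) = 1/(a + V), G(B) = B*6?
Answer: 78837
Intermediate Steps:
z = 0
G(B) = 6*B
v(a) = 1/(-2 + a) (v(a) = 1/(a - 2) = 1/(-2 + a))
T(d, f) = -12 + d + 2*f (T(d, f) = (d + f) + (f + 6*(-2)) = (d + f) + (f - 12) = (d + f) + (-12 + f) = -12 + d + 2*f)
79073 - T(249, v(z)) = 79073 - (-12 + 249 + 2/(-2 + 0)) = 79073 - (-12 + 249 + 2/(-2)) = 79073 - (-12 + 249 + 2*(-½)) = 79073 - (-12 + 249 - 1) = 79073 - 1*236 = 79073 - 236 = 78837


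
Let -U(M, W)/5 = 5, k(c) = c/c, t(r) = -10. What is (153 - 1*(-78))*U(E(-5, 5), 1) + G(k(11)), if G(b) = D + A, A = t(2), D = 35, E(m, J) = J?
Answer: -5750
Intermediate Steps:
k(c) = 1
A = -10
U(M, W) = -25 (U(M, W) = -5*5 = -25)
G(b) = 25 (G(b) = 35 - 10 = 25)
(153 - 1*(-78))*U(E(-5, 5), 1) + G(k(11)) = (153 - 1*(-78))*(-25) + 25 = (153 + 78)*(-25) + 25 = 231*(-25) + 25 = -5775 + 25 = -5750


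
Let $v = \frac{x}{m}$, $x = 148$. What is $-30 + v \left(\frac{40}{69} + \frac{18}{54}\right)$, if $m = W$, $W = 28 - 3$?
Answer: $- \frac{14142}{575} \approx -24.595$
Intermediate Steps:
$W = 25$
$m = 25$
$v = \frac{148}{25} \approx 5.92$
$-30 + v \left(\frac{40}{69} + \frac{18}{54}\right) = -30 + \frac{148 \left(\frac{40}{69} + \frac{18}{54}\right)}{25} = -30 + \frac{148 \left(40 \cdot \frac{1}{69} + 18 \cdot \frac{1}{54}\right)}{25} = -30 + \frac{148 \left(\frac{40}{69} + \frac{1}{3}\right)}{25} = -30 + \frac{148}{25} \cdot \frac{21}{23} = -30 + \frac{3108}{575} = - \frac{14142}{575}$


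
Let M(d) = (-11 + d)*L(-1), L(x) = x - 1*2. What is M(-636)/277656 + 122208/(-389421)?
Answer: -3686213143/12013897464 ≈ -0.30683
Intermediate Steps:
L(x) = -2 + x (L(x) = x - 2 = -2 + x)
M(d) = 33 - 3*d (M(d) = (-11 + d)*(-2 - 1) = (-11 + d)*(-3) = 33 - 3*d)
M(-636)/277656 + 122208/(-389421) = (33 - 3*(-636))/277656 + 122208/(-389421) = (33 + 1908)*(1/277656) + 122208*(-1/389421) = 1941*(1/277656) - 40736/129807 = 647/92552 - 40736/129807 = -3686213143/12013897464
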